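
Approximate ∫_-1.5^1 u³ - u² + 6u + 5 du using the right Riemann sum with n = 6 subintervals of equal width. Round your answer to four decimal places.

10.4463

Δu = (1 − (-1.5))/6 = 5/12.
Right endpoints: -13/12, -2/3, -0.25, 1/6, 7/12, 1.
f(-13/12) = -6817/1728, f(-2/3) = 7/27, f(-0.25) = 3.421875, f(1/6) = 1291/216, f(7/12) = 14443/1728, f(1) = 11.
Sum = Δu · [f(-13/12) + f(-2/3) + f(-0.25) + ...].
Sum ≈ 10.4463.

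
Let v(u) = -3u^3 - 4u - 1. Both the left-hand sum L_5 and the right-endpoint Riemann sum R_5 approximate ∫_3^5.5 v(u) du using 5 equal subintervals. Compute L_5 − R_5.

214.0625

L_5 = -567.5.
R_5 = -781.5625.
L_5 − R_5 = 214.0625.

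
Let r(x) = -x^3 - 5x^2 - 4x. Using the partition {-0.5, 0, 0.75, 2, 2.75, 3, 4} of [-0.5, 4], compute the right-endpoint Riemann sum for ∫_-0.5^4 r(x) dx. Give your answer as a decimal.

Subinterval widths: 0.5, 0.75, 1.25, 0.75, 0.25, 1.
Right endpoints: 0, 0.75, 2, 2.75, 3, 4.
r(0) = 0, r(0.75) = -6.234375, r(2) = -36, r(2.75) = -69.609375, r(3) = -84, r(4) = -160.
Sum = Σ Δx_i · r(x_i).
Sum = -282.8828125.

-282.8828125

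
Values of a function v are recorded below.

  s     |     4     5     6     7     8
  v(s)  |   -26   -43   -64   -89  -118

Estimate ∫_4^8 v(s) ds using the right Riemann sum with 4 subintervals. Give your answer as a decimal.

-314

Δs = 1.
Sum = 1·[(-43) + (-64) + (-89) + (-118)] = -314.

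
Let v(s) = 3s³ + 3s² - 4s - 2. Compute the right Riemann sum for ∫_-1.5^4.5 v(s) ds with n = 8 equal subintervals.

Δs = (4.5 − (-1.5))/8 = 0.75.
Right endpoints: -0.75, 0, 0.75, 1.5, 2.25, 3, 3.75, 4.5.
v(-0.75) = 1.421875, v(0) = -2, v(0.75) = -2.046875, v(1.5) = 8.875, v(2.25) = 38.359375, v(3) = 94, v(3.75) = 183.390625, v(4.5) = 314.125.
Sum = Δs · [v(-0.75) + v(0) + v(0.75) + ...].
Sum = 477.09375.

477.09375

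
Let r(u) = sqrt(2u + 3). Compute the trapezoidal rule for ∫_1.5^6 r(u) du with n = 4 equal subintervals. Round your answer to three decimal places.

Δu = (6 − 1.5)/4 = 1.125.
r(1.5) ≈ 2.449, r(2.625) ≈ 2.872, r(3.75) ≈ 3.240, r(4.875) ≈ 3.571, r(6) ≈ 3.873.
T_4 = (Δu/2)·[r(u_0) + 2r(u_1) + 2r(u_2) + 2r(u_3) + r(u_4)].
Sum ≈ 14.450.

14.450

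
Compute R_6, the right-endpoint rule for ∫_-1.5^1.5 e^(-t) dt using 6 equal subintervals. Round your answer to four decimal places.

3.2823

Δt = (1.5 − (-1.5))/6 = 0.5.
Right endpoints: -1, -0.5, 0, 0.5, 1, 1.5.
f(-1) ≈ 2.7183, f(-0.5) ≈ 1.6487, f(0) ≈ 1.0000, f(0.5) ≈ 0.6065, f(1) ≈ 0.3679, f(1.5) ≈ 0.2231.
Sum = Δt · [f(-1) + f(-0.5) + f(0) + ...].
Sum ≈ 3.2823.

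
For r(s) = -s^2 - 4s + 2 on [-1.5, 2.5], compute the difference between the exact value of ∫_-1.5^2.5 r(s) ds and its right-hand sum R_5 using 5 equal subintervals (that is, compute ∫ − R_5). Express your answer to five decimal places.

8.42667

Exact integral: ∫_-1.5^2.5 r(s) ds ≈ -6.3333333.
R_5 = -14.76.
Error ≈ -6.3333333 − (-14.76) ≈ 8.42667.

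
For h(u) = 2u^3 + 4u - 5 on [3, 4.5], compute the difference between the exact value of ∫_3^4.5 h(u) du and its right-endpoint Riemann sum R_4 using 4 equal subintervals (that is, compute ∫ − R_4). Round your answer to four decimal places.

Exact integral: ∫_3^4.5 h(u) du = 179.53125.
R_4 ≈ 205.494141.
Error ≈ 179.53125 − 205.494141 ≈ -25.9629.

-25.9629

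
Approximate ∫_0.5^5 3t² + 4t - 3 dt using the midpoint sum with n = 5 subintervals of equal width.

Δt = (5 − 0.5)/5 = 0.9.
Midpoints: 0.95, 1.85, 2.75, 3.65, 4.55.
f(0.95) = 3.5075, f(1.85) = 14.6675, f(2.75) = 30.6875, f(3.65) = 51.5675, f(4.55) = 77.3075.
Sum = Δt · [f(0.95) + f(1.85) + f(2.75) + f(3.65) + f(4.55)].
Sum = 159.96375.

159.96375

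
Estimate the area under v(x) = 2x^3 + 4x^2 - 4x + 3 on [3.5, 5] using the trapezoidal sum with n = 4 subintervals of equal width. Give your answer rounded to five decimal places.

Δx = (5 − 3.5)/4 = 0.375.
v(3.5) = 123.75, v(3.875) = 163.93359375, v(4.25) = 211.78125, v(4.625) = 267.92578125, v(5) = 333.
T_4 = (Δx/2)·[v(x_0) + 2v(x_1) + 2v(x_2) + 2v(x_3) + v(x_4)].
Sum ≈ 327.00586.

327.00586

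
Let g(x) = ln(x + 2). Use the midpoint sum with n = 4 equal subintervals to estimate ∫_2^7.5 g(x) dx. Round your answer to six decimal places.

Δx = (7.5 − 2)/4 = 1.375.
Midpoints: 2.6875, 4.0625, 5.4375, 6.8125.
g(2.6875) ≈ 1.544899, g(4.0625) ≈ 1.802122, g(5.4375) ≈ 2.006535, g(6.8125) ≈ 2.176171.
Sum = Δx · [g(2.6875) + g(4.0625) + g(5.4375) + g(6.8125)].
Sum ≈ 10.353375.

10.353375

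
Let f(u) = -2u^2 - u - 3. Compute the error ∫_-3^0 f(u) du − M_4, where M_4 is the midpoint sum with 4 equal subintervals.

Exact integral: ∫_-3^0 f(u) du = -22.5.
M_4 = -22.21875.
Error = -22.5 − (-22.21875) = -0.28125.

-0.28125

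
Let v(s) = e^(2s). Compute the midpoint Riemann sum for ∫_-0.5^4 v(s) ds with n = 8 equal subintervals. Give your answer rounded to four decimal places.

1414.5126

Δs = (4 − (-0.5))/8 = 0.5625.
Midpoints: -0.21875, 0.34375, 0.90625, 1.46875, 2.03125, 2.59375, 3.15625, 3.71875.
v(-0.21875) ≈ 0.6456, v(0.34375) ≈ 1.9887, v(0.90625) ≈ 6.1257, v(1.46875) ≈ 18.8686, v(2.03125) ≈ 58.1194, v(2.59375) ≈ 179.0204, v(3.15625) ≈ 551.4218, v(3.71875) ≈ 1698.4987.
Sum = Δs · [v(-0.21875) + v(0.34375) + v(0.90625) + ...].
Sum ≈ 1414.5126.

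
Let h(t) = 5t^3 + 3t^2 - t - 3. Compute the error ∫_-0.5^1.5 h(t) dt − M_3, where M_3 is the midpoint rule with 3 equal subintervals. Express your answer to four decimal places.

Exact integral: ∫_-0.5^1.5 h(t) dt = 2.75.
M_3 ≈ 1.972222.
Error ≈ 2.75 − 1.972222 ≈ 0.7778.

0.7778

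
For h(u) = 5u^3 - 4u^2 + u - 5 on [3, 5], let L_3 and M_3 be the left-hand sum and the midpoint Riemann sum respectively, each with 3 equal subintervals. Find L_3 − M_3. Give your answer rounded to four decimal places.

-130.2222

L_3 ≈ 412.962963.
M_3 ≈ 543.185185.
L_3 − M_3 ≈ -130.2222.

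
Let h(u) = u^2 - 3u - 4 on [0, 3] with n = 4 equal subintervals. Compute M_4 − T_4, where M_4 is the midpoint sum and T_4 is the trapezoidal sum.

M_4 = -16.640625.
T_4 = -16.21875.
M_4 − T_4 = -0.421875.

-0.421875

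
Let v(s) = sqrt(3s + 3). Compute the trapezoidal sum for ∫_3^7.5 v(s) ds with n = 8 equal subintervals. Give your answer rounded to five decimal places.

19.37408

Δs = (7.5 − 3)/8 = 0.5625.
v(3) ≈ 3.46410, v(3.5625) ≈ 3.69966, v(4.125) ≈ 3.92110, v(4.6875) ≈ 4.13068, v(5.25) ≈ 4.33013, v(5.8125) ≈ 4.52079, v(6.375) ≈ 4.70372, v(6.9375) ≈ 4.87981, v(7.5) ≈ 5.04975.
T_8 = (Δs/2)·[v(s_0) + 2v(s_1) + ... + 2v(s_{7}) + v(s_8)].
Sum ≈ 19.37408.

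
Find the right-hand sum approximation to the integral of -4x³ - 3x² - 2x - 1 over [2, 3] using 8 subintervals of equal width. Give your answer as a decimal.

Δx = (3 − 2)/8 = 0.125.
Right endpoints: 2.125, 2.25, 2.375, 2.5, 2.625, 2.75, 2.875, 3.
f(2.125) = -57.1796875, f(2.25) = -66.25, f(2.375) = -76.2578125, f(2.5) = -87.25, f(2.625) = -99.2734375, f(2.75) = -112.375, f(2.875) = -126.6015625, f(3) = -142.
Sum = Δx · [f(2.125) + f(2.25) + f(2.375) + ...].
Sum = -95.8984375.

-95.8984375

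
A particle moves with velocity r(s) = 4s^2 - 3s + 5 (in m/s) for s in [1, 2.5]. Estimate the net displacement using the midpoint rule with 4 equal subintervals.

19.0546875

Δs = (2.5 − 1)/4 = 0.375.
Midpoints: 1.1875, 1.5625, 1.9375, 2.3125.
r(1.1875) = 7.078125, r(1.5625) = 10.078125, r(1.9375) = 14.203125, r(2.3125) = 19.453125.
Sum = Δs · [r(1.1875) + r(1.5625) + r(1.9375) + r(2.3125)].
Sum = 19.0546875.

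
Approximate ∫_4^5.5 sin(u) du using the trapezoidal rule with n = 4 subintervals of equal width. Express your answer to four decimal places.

Δu = (5.5 − 4)/4 = 0.375.
f(4) ≈ -0.7568, f(4.375) ≈ -0.9436, f(4.75) ≈ -0.9993, f(5.125) ≈ -0.9161, f(5.5) ≈ -0.7055.
T_4 = (Δu/2)·[f(u_0) + 2f(u_1) + 2f(u_2) + 2f(u_3) + f(u_4)].
Sum ≈ -1.3463.

-1.3463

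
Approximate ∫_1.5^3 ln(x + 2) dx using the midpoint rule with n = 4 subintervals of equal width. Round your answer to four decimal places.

2.1630

Δx = (3 − 1.5)/4 = 0.375.
Midpoints: 1.6875, 2.0625, 2.4375, 2.8125.
f(1.6875) ≈ 1.3049, f(2.0625) ≈ 1.4018, f(2.4375) ≈ 1.4901, f(2.8125) ≈ 1.5712.
Sum = Δx · [f(1.6875) + f(2.0625) + f(2.4375) + f(2.8125)].
Sum ≈ 2.1630.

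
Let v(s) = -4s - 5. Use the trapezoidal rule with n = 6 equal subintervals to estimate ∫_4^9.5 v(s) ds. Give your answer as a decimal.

-176

Δs = (9.5 − 4)/6 = 11/12.
v(4) = -21, v(59/12) = -74/3, v(35/6) = -85/3, v(6.75) = -32, v(23/3) = -107/3, v(103/12) = -118/3, v(9.5) = -43.
T_6 = (Δs/2)·[v(s_0) + 2v(s_1) + ... + 2v(s_{5}) + v(s_6)].
Sum = -176.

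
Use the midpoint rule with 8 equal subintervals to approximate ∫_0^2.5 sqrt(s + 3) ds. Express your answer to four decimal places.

Δs = (2.5 − 0)/8 = 0.3125.
Midpoints: 0.15625, 0.46875, 0.78125, 1.09375, 1.40625, 1.71875, 2.03125, 2.34375.
f(0.15625) ≈ 1.7766, f(0.46875) ≈ 1.8625, f(0.78125) ≈ 1.9445, f(1.09375) ≈ 2.0233, f(1.40625) ≈ 2.0991, f(1.71875) ≈ 2.1723, f(2.03125) ≈ 2.2430, f(2.34375) ≈ 2.3117.
Sum = Δs · [f(0.15625) + f(0.46875) + f(0.78125) + ...].
Sum ≈ 5.1353.

5.1353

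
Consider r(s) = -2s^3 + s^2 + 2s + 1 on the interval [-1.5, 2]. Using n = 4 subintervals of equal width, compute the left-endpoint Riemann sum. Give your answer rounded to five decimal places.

Δs = (2 − (-1.5))/4 = 0.875.
Left endpoints: -1.5, -0.625, 0.25, 1.125.
r(-1.5) = 7, r(-0.625) = 0.62890625, r(0.25) = 1.53125, r(1.125) = 1.66796875.
Sum = Δs · [r(-1.5) + r(-0.625) + r(0.25) + r(1.125)].
Sum ≈ 9.47461.

9.47461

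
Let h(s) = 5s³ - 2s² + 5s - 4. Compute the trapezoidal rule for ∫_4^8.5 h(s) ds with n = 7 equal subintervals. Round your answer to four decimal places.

5989.3909

Δs = (8.5 − 4)/7 = 9/14.
h(4) = 304, h(65/14) = 1307549/2744, h(37/7) = 241792/343, h(83/14) = 2736407/2744, h(46/7) = 466954/343, h(101/14) = 4953881/2744, h(55/7) = 801628/343, h(8.5) = 2964.625.
T_7 = (Δs/2)·[h(s_0) + 2h(s_1) + ... + 2h(s_{6}) + h(s_7)].
Sum ≈ 5989.3909.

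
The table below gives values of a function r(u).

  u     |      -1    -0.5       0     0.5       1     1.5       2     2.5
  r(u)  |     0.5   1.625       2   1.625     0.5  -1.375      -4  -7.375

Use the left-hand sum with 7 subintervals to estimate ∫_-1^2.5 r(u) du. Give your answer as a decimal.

Δu = 0.5.
Sum = 0.5·[0.5 + 1.625 + 2 + 1.625 + 0.5 + (-1.375) + (-4)] = 0.4375.

0.4375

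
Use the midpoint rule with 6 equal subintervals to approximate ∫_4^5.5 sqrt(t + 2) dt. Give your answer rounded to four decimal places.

Δt = (5.5 − 4)/6 = 0.25.
Midpoints: 4.125, 4.375, 4.625, 4.875, 5.125, 5.375.
f(4.125) ≈ 2.4749, f(4.375) ≈ 2.5249, f(4.625) ≈ 2.5739, f(4.875) ≈ 2.6220, f(5.125) ≈ 2.6693, f(5.375) ≈ 2.7157.
Sum = Δt · [f(4.125) + f(4.375) + f(4.625) + ...].
Sum ≈ 3.8952.

3.8952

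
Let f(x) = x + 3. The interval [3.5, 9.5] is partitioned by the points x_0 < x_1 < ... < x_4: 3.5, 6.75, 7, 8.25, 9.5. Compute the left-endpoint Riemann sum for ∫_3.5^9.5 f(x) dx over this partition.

50.125

Subinterval widths: 3.25, 0.25, 1.25, 1.25.
Left endpoints: 3.5, 6.75, 7, 8.25.
f(3.5) = 6.5, f(6.75) = 9.75, f(7) = 10, f(8.25) = 11.25.
Sum = Σ Δx_i · f(x_i).
Sum = 50.125.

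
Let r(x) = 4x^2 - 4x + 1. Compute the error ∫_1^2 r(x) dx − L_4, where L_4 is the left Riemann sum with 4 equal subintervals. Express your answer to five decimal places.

Exact integral: ∫_1^2 r(x) dx ≈ 4.3333333.
L_4 = 3.375.
Error ≈ 4.3333333 − 3.375 ≈ 0.95833.

0.95833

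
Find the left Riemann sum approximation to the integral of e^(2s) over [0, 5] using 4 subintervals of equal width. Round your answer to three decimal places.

Δs = (5 − 0)/4 = 1.25.
Left endpoints: 0, 1.25, 2.5, 3.75.
f(0) ≈ 1.000, f(1.25) ≈ 12.182, f(2.5) ≈ 148.413, f(3.75) ≈ 1808.042.
Sum = Δs · [f(0) + f(1.25) + f(2.5) + f(3.75)].
Sum ≈ 2462.048.

2462.048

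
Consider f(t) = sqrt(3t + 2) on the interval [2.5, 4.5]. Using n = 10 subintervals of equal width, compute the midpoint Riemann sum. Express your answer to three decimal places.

7.054

Δt = (4.5 − 2.5)/10 = 0.2.
Midpoints: 2.6, 2.8, 3, 3.2, 3.4, 3.6, 3.8, 4, 4.2, 4.4.
f(2.6) ≈ 3.130, f(2.8) ≈ 3.225, f(3) ≈ 3.317, f(3.2) ≈ 3.406, f(3.4) ≈ 3.493, f(3.6) ≈ 3.578, f(3.8) ≈ 3.661, f(4) ≈ 3.742, f(4.2) ≈ 3.821, f(4.4) ≈ 3.899.
Sum = Δt · [f(2.6) + f(2.8) + f(3) + ...].
Sum ≈ 7.054.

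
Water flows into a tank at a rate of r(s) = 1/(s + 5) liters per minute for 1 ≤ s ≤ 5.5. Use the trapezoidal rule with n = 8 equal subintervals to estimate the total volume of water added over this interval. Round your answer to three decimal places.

0.560

Δs = (5.5 − 1)/8 = 0.5625.
r(1) = 1/6, r(1.5625) = 16/105, r(2.125) = 8/57, r(2.6875) = 16/123, r(3.25) = 4/33, r(3.8125) = 16/141, r(4.375) = 8/75, r(4.9375) = 16/159, r(5.5) = 2/21.
T_8 = (Δs/2)·[r(s_0) + 2r(s_1) + ... + 2r(s_{7}) + r(s_8)].
Sum ≈ 0.560.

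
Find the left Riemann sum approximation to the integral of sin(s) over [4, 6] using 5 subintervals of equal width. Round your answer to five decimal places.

-1.68772

Δs = (6 − 4)/5 = 0.4.
Left endpoints: 4, 4.4, 4.8, 5.2, 5.6.
f(4) ≈ -0.75680, f(4.4) ≈ -0.95160, f(4.8) ≈ -0.99616, f(5.2) ≈ -0.88345, f(5.6) ≈ -0.63127.
Sum = Δs · [f(4) + f(4.4) + f(4.8) + f(5.2) + f(5.6)].
Sum ≈ -1.68772.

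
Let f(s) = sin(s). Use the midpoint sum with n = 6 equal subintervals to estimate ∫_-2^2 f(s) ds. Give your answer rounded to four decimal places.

0.0000

Δs = (2 − (-2))/6 = 2/3.
Midpoints: -5/3, -1, -1/3, 1/3, 1, 5/3.
f(-5/3) ≈ -0.9954, f(-1) ≈ -0.8415, f(-1/3) ≈ -0.3272, f(1/3) ≈ 0.3272, f(1) ≈ 0.8415, f(5/3) ≈ 0.9954.
Sum = Δs · [f(-5/3) + f(-1) + f(-1/3) + ...].
Sum ≈ 0.0000.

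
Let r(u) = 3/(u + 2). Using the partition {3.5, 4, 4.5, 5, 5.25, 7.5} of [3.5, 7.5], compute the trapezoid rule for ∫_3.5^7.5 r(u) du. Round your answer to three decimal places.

1.650

Subinterval widths: 0.5, 0.5, 0.5, 0.25, 2.25.
r(3.5) = 6/11, r(4) = 0.5, r(4.5) = 6/13, r(5) = 3/7, r(5.25) = 12/29, r(7.5) = 6/19.
On each subinterval the trapezoid contributes (Δu_i/2)·[r(u_{i-1}) + r(u_i)].
Sum ≈ 1.650.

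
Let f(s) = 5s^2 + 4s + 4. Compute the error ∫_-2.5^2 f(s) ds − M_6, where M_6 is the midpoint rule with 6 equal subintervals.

Exact integral: ∫_-2.5^2 f(s) ds = 52.875.
M_6 = 51.8203125.
Error = 52.875 − 51.8203125 = 1.0546875.

1.0546875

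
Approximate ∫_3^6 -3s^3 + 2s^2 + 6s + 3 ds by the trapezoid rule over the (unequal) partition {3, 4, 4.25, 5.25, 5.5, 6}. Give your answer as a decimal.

Subinterval widths: 1, 0.25, 1, 0.25, 0.5.
f(3) = -42, f(4) = -133, f(4.25) = -165.671875, f(5.25) = -344.484375, f(5.5) = -402.625, f(6) = -537.
On each subinterval the trapezoid contributes (Δs_i/2)·[f(s_{i-1}) + f(s_i)].
Sum = -708.20703125.

-708.20703125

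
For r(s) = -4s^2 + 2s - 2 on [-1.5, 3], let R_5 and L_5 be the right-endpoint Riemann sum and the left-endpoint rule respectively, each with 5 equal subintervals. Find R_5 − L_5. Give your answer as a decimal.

-16.2

R_5 = -53.28.
L_5 = -37.08.
R_5 − L_5 = -16.2.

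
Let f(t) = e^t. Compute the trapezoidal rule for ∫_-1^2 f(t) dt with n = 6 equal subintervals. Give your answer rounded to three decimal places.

7.167

Δt = (2 − (-1))/6 = 0.5.
f(-1) ≈ 0.368, f(-0.5) ≈ 0.607, f(0) ≈ 1.000, f(0.5) ≈ 1.649, f(1) ≈ 2.718, f(1.5) ≈ 4.482, f(2) ≈ 7.389.
T_6 = (Δt/2)·[f(t_0) + 2f(t_1) + ... + 2f(t_{5}) + f(t_6)].
Sum ≈ 7.167.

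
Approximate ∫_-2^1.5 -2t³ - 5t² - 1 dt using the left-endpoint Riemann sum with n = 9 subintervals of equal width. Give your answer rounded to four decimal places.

Δt = (1.5 − (-2))/9 = 7/18.
Left endpoints: -2, -29/18, -11/9, -5/6, -4/9, -1/18, 1/3, 13/18, 10/9.
f(-2) = -5, f(-29/18) = -4093/729, f(-11/9) = -3512/729, f(-5/6) = -179/54, f(-4/9) = -1321/729, f(-1/18) = -740/729, f(1/3) = -44/27, f(13/18) = -6359/1458, f(10/9) = -7229/729.
Sum = Δt · [f(-2) + f(-29/18) + f(-11/9) + ...].
Sum ≈ -14.5761.

-14.5761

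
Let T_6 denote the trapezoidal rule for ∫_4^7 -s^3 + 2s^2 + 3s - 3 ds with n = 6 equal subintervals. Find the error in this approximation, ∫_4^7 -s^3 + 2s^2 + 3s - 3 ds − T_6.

1.8125

Exact integral: ∫_4^7 f(s) ds = -309.75.
T_6 = -311.5625.
Error = -309.75 − (-311.5625) = 1.8125.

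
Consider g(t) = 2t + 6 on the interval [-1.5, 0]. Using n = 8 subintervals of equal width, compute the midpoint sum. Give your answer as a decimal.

6.75

Δt = (0 − (-1.5))/8 = 0.1875.
Midpoints: -1.40625, -1.21875, -1.03125, -0.84375, -0.65625, -0.46875, -0.28125, -0.09375.
g(-1.40625) = 3.1875, g(-1.21875) = 3.5625, g(-1.03125) = 3.9375, g(-0.84375) = 4.3125, g(-0.65625) = 4.6875, g(-0.46875) = 5.0625, g(-0.28125) = 5.4375, g(-0.09375) = 5.8125.
Sum = Δt · [g(-1.40625) + g(-1.21875) + g(-1.03125) + ...].
Sum = 6.75.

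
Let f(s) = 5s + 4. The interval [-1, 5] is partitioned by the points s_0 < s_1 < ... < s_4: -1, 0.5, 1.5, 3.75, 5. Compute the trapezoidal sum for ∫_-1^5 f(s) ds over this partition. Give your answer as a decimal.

Subinterval widths: 1.5, 1, 2.25, 1.25.
f(-1) = -1, f(0.5) = 6.5, f(1.5) = 11.5, f(3.75) = 22.75, f(5) = 29.
On each subinterval the trapezoid contributes (Δs_i/2)·[f(s_{i-1}) + f(s_i)].
Sum = 84.

84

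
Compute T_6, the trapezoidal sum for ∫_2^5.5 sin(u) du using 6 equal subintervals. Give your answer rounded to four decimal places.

-1.0927

Δu = (5.5 − 2)/6 = 7/12.
f(2) ≈ 0.9093, f(31/12) ≈ 0.5297, f(19/6) ≈ -0.0251, f(3.75) ≈ -0.5716, f(13/3) ≈ -0.9290, f(59/12) ≈ -0.9792, f(5.5) ≈ -0.7055.
T_6 = (Δu/2)·[f(u_0) + 2f(u_1) + ... + 2f(u_{5}) + f(u_6)].
Sum ≈ -1.0927.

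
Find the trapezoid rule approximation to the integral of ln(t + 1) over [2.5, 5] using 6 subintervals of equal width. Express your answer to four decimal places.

Δt = (5 − 2.5)/6 = 5/12.
f(2.5) ≈ 1.2528, f(35/12) ≈ 1.3652, f(10/3) ≈ 1.4663, f(3.75) ≈ 1.5581, f(25/6) ≈ 1.6422, f(55/12) ≈ 1.7198, f(5) ≈ 1.7918.
T_6 = (Δt/2)·[f(t_0) + 2f(t_1) + ... + 2f(t_{5}) + f(t_6)].
Sum ≈ 3.8642.

3.8642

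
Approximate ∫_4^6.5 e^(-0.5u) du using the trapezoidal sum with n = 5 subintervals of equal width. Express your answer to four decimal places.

0.1941

Δu = (6.5 − 4)/5 = 0.5.
f(4) ≈ 0.1353, f(4.5) ≈ 0.1054, f(5) ≈ 0.0821, f(5.5) ≈ 0.0639, f(6) ≈ 0.0498, f(6.5) ≈ 0.0388.
T_5 = (Δu/2)·[f(u_0) + 2f(u_1) + ... + 2f(u_{4}) + f(u_5)].
Sum ≈ 0.1941.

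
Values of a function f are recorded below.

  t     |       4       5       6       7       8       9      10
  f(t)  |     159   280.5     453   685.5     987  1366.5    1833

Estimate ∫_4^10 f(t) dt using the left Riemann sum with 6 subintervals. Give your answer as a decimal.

3931.5

Δt = 1.
Sum = 1·[159 + 280.5 + 453 + 685.5 + 987 + 1366.5] = 3931.5.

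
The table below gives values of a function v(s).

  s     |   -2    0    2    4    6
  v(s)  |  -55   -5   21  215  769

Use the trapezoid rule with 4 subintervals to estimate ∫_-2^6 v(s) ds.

Δs = 2.
T_4 = (2/2)·[(-55) + 2·(-5) + 2·21 + 2·215 + 769] = 1176.

1176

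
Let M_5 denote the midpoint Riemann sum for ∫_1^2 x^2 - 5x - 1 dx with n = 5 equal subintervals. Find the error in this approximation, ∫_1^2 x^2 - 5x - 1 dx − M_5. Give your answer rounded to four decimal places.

Exact integral: ∫_1^2 f(x) dx ≈ -6.166667.
M_5 = -6.17.
Error ≈ -6.166667 − (-6.17) ≈ 0.0033.

0.0033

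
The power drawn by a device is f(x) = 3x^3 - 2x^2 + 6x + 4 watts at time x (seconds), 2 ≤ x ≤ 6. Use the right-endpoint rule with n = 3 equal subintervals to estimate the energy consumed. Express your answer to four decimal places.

Δx = (6 − 2)/3 = 4/3.
Right endpoints: 10/3, 14/3, 6.
f(10/3) = 1016/9, f(14/3) = 880/3, f(6) = 616.
Sum = Δx · [f(10/3) + f(14/3) + f(6)].
Sum ≈ 1362.9630.

1362.9630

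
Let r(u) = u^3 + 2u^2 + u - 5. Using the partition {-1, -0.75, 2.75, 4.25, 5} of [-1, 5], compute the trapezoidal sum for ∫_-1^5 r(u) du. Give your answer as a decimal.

Subinterval widths: 0.25, 3.5, 1.5, 0.75.
r(-1) = -5, r(-0.75) = -5.046875, r(2.75) = 33.671875, r(4.25) = 112.140625, r(5) = 175.
On each subinterval the trapezoid contributes (Δu_i/2)·[r(u_{i-1}) + r(u_i)].
Sum = 265.875.

265.875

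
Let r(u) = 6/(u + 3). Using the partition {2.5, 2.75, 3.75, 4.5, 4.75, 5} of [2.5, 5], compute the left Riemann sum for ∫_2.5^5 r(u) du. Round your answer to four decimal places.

Subinterval widths: 0.25, 1, 0.75, 0.25, 0.25.
Left endpoints: 2.5, 2.75, 3.75, 4.5, 4.75.
r(2.5) = 12/11, r(2.75) = 24/23, r(3.75) = 8/9, r(4.5) = 0.8, r(4.75) = 24/31.
Sum = Σ Δu_i · r(u_i).
Sum ≈ 2.3764.

2.3764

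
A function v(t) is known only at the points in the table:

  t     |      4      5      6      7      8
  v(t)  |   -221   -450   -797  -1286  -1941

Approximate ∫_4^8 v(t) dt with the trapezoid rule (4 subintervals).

Δt = 1.
T_4 = (1/2)·[(-221) + 2·(-450) + 2·(-797) + 2·(-1286) + (-1941)] = -3614.

-3614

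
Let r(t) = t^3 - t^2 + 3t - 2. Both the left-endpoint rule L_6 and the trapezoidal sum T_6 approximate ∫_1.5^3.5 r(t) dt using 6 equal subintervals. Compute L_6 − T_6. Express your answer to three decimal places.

-5.917

L_6 ≈ 28.40741.
T_6 ≈ 34.32407.
L_6 − T_6 ≈ -5.917.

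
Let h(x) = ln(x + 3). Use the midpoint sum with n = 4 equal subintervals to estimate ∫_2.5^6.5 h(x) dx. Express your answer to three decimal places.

Δx = (6.5 − 2.5)/4 = 1.
Midpoints: 3, 4, 5, 6.
h(3) ≈ 1.792, h(4) ≈ 1.946, h(5) ≈ 2.079, h(6) ≈ 2.197.
Sum = Δx · [h(3) + h(4) + h(5) + h(6)].
Sum ≈ 8.014.

8.014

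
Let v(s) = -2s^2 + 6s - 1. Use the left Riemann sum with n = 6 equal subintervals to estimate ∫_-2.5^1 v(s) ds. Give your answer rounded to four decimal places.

Δs = (1 − (-2.5))/6 = 7/12.
Left endpoints: -2.5, -23/12, -4/3, -0.75, -1/6, 5/12.
v(-2.5) = -28.5, v(-23/12) = -1429/72, v(-4/3) = -113/9, v(-0.75) = -6.625, v(-1/6) = -37/18, v(5/12) = 83/72.
Sum = Δs · [v(-2.5) + v(-23/12) + v(-4/3) + ...].
Sum ≈ -39.9178.

-39.9178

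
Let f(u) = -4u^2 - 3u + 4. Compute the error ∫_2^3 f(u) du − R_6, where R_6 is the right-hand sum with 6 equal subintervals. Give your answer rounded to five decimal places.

1.93519

Exact integral: ∫_2^3 f(u) du ≈ -28.8333333.
R_6 ≈ -30.7685185.
Error ≈ -28.8333333 − (-30.7685185) ≈ 1.93519.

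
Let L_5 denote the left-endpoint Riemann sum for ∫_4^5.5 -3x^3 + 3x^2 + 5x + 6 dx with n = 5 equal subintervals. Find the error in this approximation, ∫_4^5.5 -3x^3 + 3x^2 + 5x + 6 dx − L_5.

-37.636875

Exact integral: ∫_4^5.5 f(x) dx = -347.296875.
L_5 = -309.66.
Error = -347.296875 − (-309.66) = -37.636875.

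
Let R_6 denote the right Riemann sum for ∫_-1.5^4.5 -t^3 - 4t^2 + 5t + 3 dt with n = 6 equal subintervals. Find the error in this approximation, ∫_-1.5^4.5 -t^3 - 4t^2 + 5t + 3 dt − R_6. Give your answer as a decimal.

Exact integral: ∫_-1.5^4.5 f(t) dt = -164.25.
R_6 = -241.
Error = -164.25 − (-241) = 76.75.

76.75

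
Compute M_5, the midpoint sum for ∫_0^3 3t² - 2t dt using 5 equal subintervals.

Δt = (3 − 0)/5 = 0.6.
Midpoints: 0.3, 0.9, 1.5, 2.1, 2.7.
f(0.3) = -0.33, f(0.9) = 0.63, f(1.5) = 3.75, f(2.1) = 9.03, f(2.7) = 16.47.
Sum = Δt · [f(0.3) + f(0.9) + f(1.5) + f(2.1) + f(2.7)].
Sum = 17.73.

17.73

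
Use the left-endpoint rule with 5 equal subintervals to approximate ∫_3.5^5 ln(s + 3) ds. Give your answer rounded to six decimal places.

Δs = (5 − 3.5)/5 = 0.3.
Left endpoints: 3.5, 3.8, 4.1, 4.4, 4.7.
f(3.5) ≈ 1.871802, f(3.8) ≈ 1.916923, f(4.1) ≈ 1.960095, f(4.4) ≈ 2.001480, f(4.7) ≈ 2.041220.
Sum = Δs · [f(3.5) + f(3.8) + f(4.1) + f(4.4) + f(4.7)].
Sum ≈ 2.937456.

2.937456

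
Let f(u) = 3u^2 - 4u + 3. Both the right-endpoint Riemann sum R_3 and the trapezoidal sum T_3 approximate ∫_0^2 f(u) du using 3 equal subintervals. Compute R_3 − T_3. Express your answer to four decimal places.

R_3 ≈ 7.777778.
T_3 ≈ 6.444444.
R_3 − T_3 ≈ 1.3333.

1.3333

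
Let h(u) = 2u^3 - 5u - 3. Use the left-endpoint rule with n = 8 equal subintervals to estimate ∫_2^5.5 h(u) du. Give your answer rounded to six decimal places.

310.457520

Δu = (5.5 − 2)/8 = 0.4375.
Left endpoints: 2, 2.4375, 2.875, 3.3125, 3.75, 4.1875, 4.625, 5.0625.
h(2) = 3, h(2.4375) = 28215/2048, h(2.875) = 30.15234375, h(3.3125) = 108813/2048, h(3.75) = 83.71875, h(4.1875) = 251739/2048, h(4.625) = 171.73828125, h(5.0625) = 473457/2048.
Sum = Δu · [h(2) + h(2.4375) + h(2.875) + ...].
Sum ≈ 310.457520.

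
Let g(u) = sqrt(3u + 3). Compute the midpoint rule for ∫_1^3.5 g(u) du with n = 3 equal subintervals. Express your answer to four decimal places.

Δu = (3.5 − 1)/3 = 5/6.
Midpoints: 17/12, 2.25, 37/12.
g(17/12) ≈ 2.6926, g(2.25) ≈ 3.1225, g(37/12) ≈ 3.5000.
Sum = Δu · [g(17/12) + g(2.25) + g(37/12)].
Sum ≈ 7.7626.

7.7626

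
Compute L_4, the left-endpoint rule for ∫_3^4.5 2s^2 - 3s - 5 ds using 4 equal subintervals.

15.0703125

Δs = (4.5 − 3)/4 = 0.375.
Left endpoints: 3, 3.375, 3.75, 4.125.
f(3) = 4, f(3.375) = 7.65625, f(3.75) = 11.875, f(4.125) = 16.65625.
Sum = Δs · [f(3) + f(3.375) + f(3.75) + f(4.125)].
Sum = 15.0703125.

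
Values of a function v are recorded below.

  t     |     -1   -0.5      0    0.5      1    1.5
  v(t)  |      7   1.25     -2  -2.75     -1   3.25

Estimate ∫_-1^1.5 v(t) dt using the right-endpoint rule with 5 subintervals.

Δt = 0.5.
Sum = 0.5·[1.25 + (-2) + (-2.75) + (-1) + 3.25] = -0.625.

-0.625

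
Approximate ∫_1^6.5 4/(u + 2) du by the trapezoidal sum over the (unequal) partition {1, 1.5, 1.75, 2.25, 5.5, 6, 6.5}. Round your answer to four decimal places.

4.2943

Subinterval widths: 0.5, 0.25, 0.5, 3.25, 0.5, 0.5.
f(1) = 4/3, f(1.5) = 8/7, f(1.75) = 16/15, f(2.25) = 16/17, f(5.5) = 8/15, f(6) = 0.5, f(6.5) = 8/17.
On each subinterval the trapezoid contributes (Δu_i/2)·[f(u_{i-1}) + f(u_i)].
Sum ≈ 4.2943.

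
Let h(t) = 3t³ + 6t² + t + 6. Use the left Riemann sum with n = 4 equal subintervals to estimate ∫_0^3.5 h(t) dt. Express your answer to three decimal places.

Δt = (3.5 − 0)/4 = 0.875.
Left endpoints: 0, 0.875, 1.75, 2.625.
h(0) = 6, h(0.875) = 6901/512, h(1.75) = 42.203125, h(2.625) = 53367/512.
Sum = Δt · [h(0) + h(0.875) + h(1.75) + h(2.625)].
Sum ≈ 145.175.

145.175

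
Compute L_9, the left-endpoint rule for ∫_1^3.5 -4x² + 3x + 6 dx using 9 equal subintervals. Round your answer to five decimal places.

-18.87860

Δx = (3.5 − 1)/9 = 5/18.
Left endpoints: 1, 23/18, 14/9, 11/6, 19/9, 43/18, 8/3, 53/18, 29/9.
f(1) = 5, f(23/18) = 535/162, f(14/9) = 80/81, f(11/6) = -35/18, f(19/9) = -445/81, f(43/18) = -1565/162, f(8/3) = -130/9, f(53/18) = -3215/162, f(29/9) = -2095/81.
Sum = Δx · [f(1) + f(23/18) + f(14/9) + ...].
Sum ≈ -18.87860.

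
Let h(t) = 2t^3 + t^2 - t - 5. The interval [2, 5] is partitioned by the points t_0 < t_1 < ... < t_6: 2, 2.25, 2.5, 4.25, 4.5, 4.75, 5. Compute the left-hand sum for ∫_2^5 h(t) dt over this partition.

206.5234375

Subinterval widths: 0.25, 0.25, 1.75, 0.25, 0.25, 0.25.
Left endpoints: 2, 2.25, 2.5, 4.25, 4.5, 4.75.
h(2) = 13, h(2.25) = 20.59375, h(2.5) = 30, h(4.25) = 162.34375, h(4.5) = 193, h(4.75) = 227.15625.
Sum = Σ Δt_i · h(t_i).
Sum = 206.5234375.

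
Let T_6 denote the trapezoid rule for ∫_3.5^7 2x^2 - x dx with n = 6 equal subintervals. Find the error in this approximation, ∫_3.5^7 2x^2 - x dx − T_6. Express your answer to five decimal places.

Exact integral: ∫_3.5^7 f(x) dx ≈ 181.7083333.
T_6 ≈ 182.1053241.
Error ≈ 181.7083333 − 182.1053241 ≈ -0.39699.

-0.39699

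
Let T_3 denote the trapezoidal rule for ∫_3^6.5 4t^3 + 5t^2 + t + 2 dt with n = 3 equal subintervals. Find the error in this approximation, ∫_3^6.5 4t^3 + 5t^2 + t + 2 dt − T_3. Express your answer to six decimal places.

Exact integral: ∫_3^6.5 f(t) dt ≈ 2140.39583333.
T_3 ≈ 2189.62268519.
Error ≈ 2140.39583333 − 2189.62268519 ≈ -49.226852.

-49.226852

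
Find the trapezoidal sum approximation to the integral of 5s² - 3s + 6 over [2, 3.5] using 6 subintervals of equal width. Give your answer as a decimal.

54.828125

Δs = (3.5 − 2)/6 = 0.25.
f(2) = 20, f(2.25) = 24.5625, f(2.5) = 29.75, f(2.75) = 35.5625, f(3) = 42, f(3.25) = 49.0625, f(3.5) = 56.75.
T_6 = (Δs/2)·[f(s_0) + 2f(s_1) + ... + 2f(s_{5}) + f(s_6)].
Sum = 54.828125.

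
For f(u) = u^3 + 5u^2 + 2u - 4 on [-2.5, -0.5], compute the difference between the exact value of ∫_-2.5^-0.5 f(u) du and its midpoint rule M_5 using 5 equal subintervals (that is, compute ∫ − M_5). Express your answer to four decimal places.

0.0133

Exact integral: ∫_-2.5^-0.5 f(u) du ≈ 2.083333.
M_5 = 2.07.
Error ≈ 2.083333 − 2.07 ≈ 0.0133.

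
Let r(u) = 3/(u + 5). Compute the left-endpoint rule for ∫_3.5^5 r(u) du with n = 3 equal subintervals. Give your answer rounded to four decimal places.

Δu = (5 − 3.5)/3 = 0.5.
Left endpoints: 3.5, 4, 4.5.
r(3.5) = 6/17, r(4) = 1/3, r(4.5) = 6/19.
Sum = Δu · [r(3.5) + r(4) + r(4.5)].
Sum ≈ 0.5010.

0.5010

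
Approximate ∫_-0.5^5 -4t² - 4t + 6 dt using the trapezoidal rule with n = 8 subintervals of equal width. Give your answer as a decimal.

Δt = (5 − (-0.5))/8 = 0.6875.
f(-0.5) = 7, f(0.1875) = 5.109375, f(0.875) = -0.5625, f(1.5625) = -10.015625, f(2.25) = -23.25, f(2.9375) = -40.265625, f(3.625) = -61.0625, f(4.3125) = -85.640625, f(5) = -114.
T_8 = (Δt/2)·[f(t_0) + 2f(t_1) + ... + 2f(t_{7}) + f(t_8)].
Sum = -185.06640625.

-185.06640625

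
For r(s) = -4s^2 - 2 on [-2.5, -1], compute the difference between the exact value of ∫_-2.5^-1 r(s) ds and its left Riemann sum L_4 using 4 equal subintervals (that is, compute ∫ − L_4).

4.078125

Exact integral: ∫_-2.5^-1 r(s) ds = -22.5.
L_4 = -26.578125.
Error = -22.5 − (-26.578125) = 4.078125.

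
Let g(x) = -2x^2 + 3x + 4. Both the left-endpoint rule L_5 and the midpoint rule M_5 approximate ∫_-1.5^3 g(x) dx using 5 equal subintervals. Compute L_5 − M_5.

-1.8225

L_5 = 6.66.
M_5 = 8.4825.
L_5 − M_5 = -1.8225.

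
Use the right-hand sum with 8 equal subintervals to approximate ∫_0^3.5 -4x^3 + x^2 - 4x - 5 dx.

Δx = (3.5 − 0)/8 = 0.4375.
Right endpoints: 0.4375, 0.875, 1.3125, 1.75, 2.1875, 2.625, 3.0625, 3.5.
f(0.4375) = -7059/1024, f(0.875) = -10.4140625, f(1.3125) = -17993/1024, f(1.75) = -30.375, f(2.1875) = -52055/1024, f(2.625) = -80.9609375, f(3.0625) = -125709/1024, f(3.5) = -178.25.
Sum = Δx · [f(0.4375) + f(0.875) + f(1.3125) + ...].
Sum = -217.90234375.

-217.90234375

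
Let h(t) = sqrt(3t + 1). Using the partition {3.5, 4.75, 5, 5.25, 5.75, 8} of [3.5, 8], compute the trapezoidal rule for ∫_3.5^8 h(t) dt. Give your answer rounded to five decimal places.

19.08208

Subinterval widths: 1.25, 0.25, 0.25, 0.5, 2.25.
h(3.5) ≈ 3.39116, h(4.75) ≈ 3.90512, h(5) ≈ 4.00000, h(5.25) ≈ 4.09268, h(5.75) ≈ 4.27200, h(8) ≈ 5.00000.
On each subinterval the trapezoid contributes (Δt_i/2)·[h(t_{i-1}) + h(t_i)].
Sum ≈ 19.08208.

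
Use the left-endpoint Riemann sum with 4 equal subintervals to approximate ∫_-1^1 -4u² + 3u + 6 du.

Δu = (1 − (-1))/4 = 0.5.
Left endpoints: -1, -0.5, 0, 0.5.
f(-1) = -1, f(-0.5) = 3.5, f(0) = 6, f(0.5) = 6.5.
Sum = Δu · [f(-1) + f(-0.5) + f(0) + f(0.5)].
Sum = 7.5.

7.5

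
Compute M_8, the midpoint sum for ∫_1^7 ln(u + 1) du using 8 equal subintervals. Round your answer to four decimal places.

9.2579

Δu = (7 − 1)/8 = 0.75.
Midpoints: 1.375, 2.125, 2.875, 3.625, 4.375, 5.125, 5.875, 6.625.
f(1.375) ≈ 0.8650, f(2.125) ≈ 1.1394, f(2.875) ≈ 1.3545, f(3.625) ≈ 1.5315, f(4.375) ≈ 1.6818, f(5.125) ≈ 1.8124, f(5.875) ≈ 1.9279, f(6.625) ≈ 2.0314.
Sum = Δu · [f(1.375) + f(2.125) + f(2.875) + ...].
Sum ≈ 9.2579.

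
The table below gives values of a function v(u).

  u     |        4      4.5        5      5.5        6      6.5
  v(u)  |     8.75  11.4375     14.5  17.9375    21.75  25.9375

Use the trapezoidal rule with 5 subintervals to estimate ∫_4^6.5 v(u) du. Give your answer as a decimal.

Δu = 0.5.
T_5 = (0.5/2)·[8.75 + 2·11.4375 + 2·14.5 + 2·17.9375 + 2·21.75 + 25.9375] = 41.484375.

41.484375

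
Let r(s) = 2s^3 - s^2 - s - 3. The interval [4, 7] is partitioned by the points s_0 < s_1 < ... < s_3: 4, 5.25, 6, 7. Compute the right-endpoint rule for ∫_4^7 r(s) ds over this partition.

Subinterval widths: 1.25, 0.75, 1.
Right endpoints: 5.25, 6, 7.
r(5.25) = 253.59375, r(6) = 387, r(7) = 627.
Sum = Σ Δs_i · r(s_i).
Sum = 1234.2421875.

1234.2421875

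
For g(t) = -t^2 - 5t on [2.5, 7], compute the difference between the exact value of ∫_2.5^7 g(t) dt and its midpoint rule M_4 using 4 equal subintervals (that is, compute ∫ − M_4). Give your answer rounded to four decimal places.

-0.4746

Exact integral: ∫_2.5^7 g(t) dt = -216.
M_4 ≈ -215.525391.
Error ≈ -216 − (-215.525391) ≈ -0.4746.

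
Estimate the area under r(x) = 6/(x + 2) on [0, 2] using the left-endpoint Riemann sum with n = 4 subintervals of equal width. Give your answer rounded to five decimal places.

4.55714

Δx = (2 − 0)/4 = 0.5.
Left endpoints: 0, 0.5, 1, 1.5.
r(0) = 3, r(0.5) = 2.4, r(1) = 2, r(1.5) = 12/7.
Sum = Δx · [r(0) + r(0.5) + r(1) + r(1.5)].
Sum ≈ 4.55714.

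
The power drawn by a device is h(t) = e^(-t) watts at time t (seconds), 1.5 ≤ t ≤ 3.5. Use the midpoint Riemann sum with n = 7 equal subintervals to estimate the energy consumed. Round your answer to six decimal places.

0.192278

Δt = (3.5 − 1.5)/7 = 2/7.
Midpoints: 23/14, 27/14, 31/14, 2.5, 39/14, 43/14, 47/14.
h(23/14) ≈ 0.193427, h(27/14) ≈ 0.145356, h(31/14) ≈ 0.109232, h(2.5) ≈ 0.082085, h(39/14) ≈ 0.061685, h(43/14) ≈ 0.046355, h(47/14) ≈ 0.034835.
Sum = Δt · [h(23/14) + h(27/14) + h(31/14) + ...].
Sum ≈ 0.192278.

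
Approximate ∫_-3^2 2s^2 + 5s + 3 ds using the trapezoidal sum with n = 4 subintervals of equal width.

Δs = (2 − (-3))/4 = 1.25.
f(-3) = 6, f(-1.75) = 0.375, f(-0.5) = 1, f(0.75) = 7.875, f(2) = 21.
T_4 = (Δs/2)·[f(s_0) + 2f(s_1) + 2f(s_2) + 2f(s_3) + f(s_4)].
Sum = 28.4375.

28.4375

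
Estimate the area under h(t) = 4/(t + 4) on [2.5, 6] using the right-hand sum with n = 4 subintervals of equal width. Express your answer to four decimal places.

Δt = (6 − 2.5)/4 = 0.875.
Right endpoints: 3.375, 4.25, 5.125, 6.
h(3.375) = 32/59, h(4.25) = 16/33, h(5.125) = 32/73, h(6) = 0.4.
Sum = Δt · [h(3.375) + h(4.25) + h(5.125) + h(6)].
Sum ≈ 1.6324.

1.6324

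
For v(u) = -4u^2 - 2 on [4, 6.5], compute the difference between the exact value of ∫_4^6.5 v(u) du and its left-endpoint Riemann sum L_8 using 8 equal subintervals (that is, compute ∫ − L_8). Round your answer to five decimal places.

-16.24349

Exact integral: ∫_4^6.5 v(u) du ≈ -285.8333333.
L_8 = -269.58984375.
Error ≈ -285.8333333 − (-269.58984375) ≈ -16.24349.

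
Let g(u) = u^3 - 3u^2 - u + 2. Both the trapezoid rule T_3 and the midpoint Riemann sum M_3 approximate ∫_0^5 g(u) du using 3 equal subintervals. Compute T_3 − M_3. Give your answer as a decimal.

T_3 ≈ 39.16667.
M_3 ≈ 23.54167.
T_3 − M_3 = 15.625.

15.625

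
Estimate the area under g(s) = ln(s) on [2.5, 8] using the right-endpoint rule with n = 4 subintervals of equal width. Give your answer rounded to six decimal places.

Δs = (8 − 2.5)/4 = 1.375.
Right endpoints: 3.875, 5.25, 6.625, 8.
g(3.875) ≈ 1.354546, g(5.25) ≈ 1.658228, g(6.625) ≈ 1.890850, g(8) ≈ 2.079442.
Sum = Δs · [g(3.875) + g(5.25) + g(6.625) + g(8)].
Sum ≈ 9.601715.

9.601715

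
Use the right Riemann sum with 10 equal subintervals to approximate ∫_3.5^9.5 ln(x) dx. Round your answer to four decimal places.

11.2968

Δx = (9.5 − 3.5)/10 = 0.6.
Right endpoints: 4.1, 4.7, 5.3, 5.9, 6.5, 7.1, 7.7, 8.3, 8.9, 9.5.
f(4.1) ≈ 1.4110, f(4.7) ≈ 1.5476, f(5.3) ≈ 1.6677, f(5.9) ≈ 1.7750, f(6.5) ≈ 1.8718, f(7.1) ≈ 1.9601, f(7.7) ≈ 2.0412, f(8.3) ≈ 2.1163, f(8.9) ≈ 2.1861, f(9.5) ≈ 2.2513.
Sum = Δx · [f(4.1) + f(4.7) + f(5.3) + ...].
Sum ≈ 11.2968.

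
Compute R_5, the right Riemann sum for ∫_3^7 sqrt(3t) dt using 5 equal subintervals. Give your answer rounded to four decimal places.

Δt = (7 − 3)/5 = 0.8.
Right endpoints: 3.8, 4.6, 5.4, 6.2, 7.
f(3.8) ≈ 3.3764, f(4.6) ≈ 3.7148, f(5.4) ≈ 4.0249, f(6.2) ≈ 4.3128, f(7) ≈ 4.5826.
Sum = Δt · [f(3.8) + f(4.6) + f(5.4) + f(6.2) + f(7)].
Sum ≈ 16.0092.

16.0092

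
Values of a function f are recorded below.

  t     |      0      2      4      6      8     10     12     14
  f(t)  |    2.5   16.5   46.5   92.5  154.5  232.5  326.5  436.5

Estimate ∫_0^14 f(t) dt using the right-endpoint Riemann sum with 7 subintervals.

Δt = 2.
Sum = 2·[16.5 + 46.5 + 92.5 + 154.5 + 232.5 + 326.5 + 436.5] = 2611.

2611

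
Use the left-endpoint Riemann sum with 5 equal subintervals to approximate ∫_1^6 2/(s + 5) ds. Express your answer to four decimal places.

1.2913

Δs = (6 − 1)/5 = 1.
Left endpoints: 1, 2, 3, 4, 5.
f(1) = 1/3, f(2) = 2/7, f(3) = 0.25, f(4) = 2/9, f(5) = 0.2.
Sum = Δs · [f(1) + f(2) + f(3) + f(4) + f(5)].
Sum ≈ 1.2913.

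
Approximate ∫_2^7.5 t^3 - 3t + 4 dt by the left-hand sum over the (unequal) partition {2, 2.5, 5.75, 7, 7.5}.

Subinterval widths: 0.5, 3.25, 1.25, 0.5.
Left endpoints: 2, 2.5, 5.75, 7.
f(2) = 6, f(2.5) = 12.125, f(5.75) = 176.859375, f(7) = 326.
Sum = Σ Δt_i · f(t_i).
Sum = 426.48046875.

426.48046875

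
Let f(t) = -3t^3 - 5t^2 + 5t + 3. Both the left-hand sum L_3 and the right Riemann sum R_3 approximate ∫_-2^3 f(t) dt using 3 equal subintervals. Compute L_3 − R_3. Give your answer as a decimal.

175

L_3 ≈ -14.0740741.
R_3 ≈ -189.0740741.
L_3 − R_3 = 175.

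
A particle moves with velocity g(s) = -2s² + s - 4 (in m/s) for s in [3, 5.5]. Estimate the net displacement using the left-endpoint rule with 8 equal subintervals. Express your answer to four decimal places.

-86.1230

Δs = (5.5 − 3)/8 = 0.3125.
Left endpoints: 3, 3.3125, 3.625, 3.9375, 4.25, 4.5625, 4.875, 5.1875.
g(3) = -19, g(3.3125) = -22.6328125, g(3.625) = -26.65625, g(3.9375) = -31.0703125, g(4.25) = -35.875, g(4.5625) = -41.0703125, g(4.875) = -46.65625, g(5.1875) = -52.6328125.
Sum = Δs · [g(3) + g(3.3125) + g(3.625) + ...].
Sum ≈ -86.1230.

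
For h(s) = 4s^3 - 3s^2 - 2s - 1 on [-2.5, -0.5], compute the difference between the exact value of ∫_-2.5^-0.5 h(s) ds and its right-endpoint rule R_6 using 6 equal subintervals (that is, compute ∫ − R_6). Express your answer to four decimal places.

-11.8889

Exact integral: ∫_-2.5^-0.5 h(s) ds = -50.5.
R_6 ≈ -38.611111.
Error ≈ -50.5 − (-38.611111) ≈ -11.8889.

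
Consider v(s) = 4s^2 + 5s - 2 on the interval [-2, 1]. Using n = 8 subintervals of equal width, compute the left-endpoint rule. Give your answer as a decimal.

Δs = (1 − (-2))/8 = 0.375.
Left endpoints: -2, -1.625, -1.25, -0.875, -0.5, -0.125, 0.25, 0.625.
v(-2) = 4, v(-1.625) = 0.4375, v(-1.25) = -2, v(-0.875) = -3.3125, v(-0.5) = -3.5, v(-0.125) = -2.5625, v(0.25) = -0.5, v(0.625) = 2.6875.
Sum = Δs · [v(-2) + v(-1.625) + v(-1.25) + ...].
Sum = -1.78125.

-1.78125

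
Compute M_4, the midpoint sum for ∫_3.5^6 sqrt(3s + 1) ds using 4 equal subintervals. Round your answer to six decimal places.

9.739525

Δs = (6 − 3.5)/4 = 0.625.
Midpoints: 3.8125, 4.4375, 5.0625, 5.6875.
f(3.8125) ≈ 3.526684, f(4.4375) ≈ 3.783186, f(5.0625) ≈ 4.023369, f(5.6875) ≈ 4.250000.
Sum = Δs · [f(3.8125) + f(4.4375) + f(5.0625) + f(5.6875)].
Sum ≈ 9.739525.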